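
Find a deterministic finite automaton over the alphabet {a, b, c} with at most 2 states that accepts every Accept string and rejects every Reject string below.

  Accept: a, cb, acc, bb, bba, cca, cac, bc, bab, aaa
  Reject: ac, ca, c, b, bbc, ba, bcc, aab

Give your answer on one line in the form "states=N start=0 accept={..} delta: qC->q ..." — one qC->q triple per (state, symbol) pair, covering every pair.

State merging on the prefix tree: take the shortest (then alphabetical) example prefix whose next move is undefined and point that move at state 0, else 1, else 2, ...; a target is out if some Accept/Reject pair would then sit in one state with the same input left (inseparable). If every existing state is out, open a new one.
a: 0a undefined. 0a->0: ok.
b: 0b undefined. 0b->0: no, a/b meet in 0. Open state 1: 0b->1.
c: 0c undefined. 0c->0: no, a/ac meet in 0. 0c->1: ok.
ba: 1a undefined. 1a->0: no, a/ca meet in 0. 1a->1: ok.
bb: 1b undefined. 1b->0: ok.
bc: 1c undefined. 1c->0: ok.
All examples now run through 2 states with every (state, symbol) defined. Accept strings end in {0}, Reject strings end in {1}; accept={0}.

states=2 start=0 accept={0} delta: 0a->0 0b->1 0c->1 1a->1 1b->0 1c->0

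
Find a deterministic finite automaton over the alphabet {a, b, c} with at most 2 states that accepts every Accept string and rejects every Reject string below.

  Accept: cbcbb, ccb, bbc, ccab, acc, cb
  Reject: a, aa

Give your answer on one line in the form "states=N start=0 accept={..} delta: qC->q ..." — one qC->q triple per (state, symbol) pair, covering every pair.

states=2 start=0 accept={1} delta: 0a->0 0b->0 0c->1 1a->1 1b->1 1c->1

Fold the examples into a partial DFA from state 0: repeatedly fix the first undefined (state, symbol) met by the shortest-then-alphabetical prefix, trying targets in increasing order and rejecting any under which an Accept and a Reject string meet in one state with the same remainder; add a state when all current targets are rejected. Accepting states are where Accept strings end.
a: 0a undefined. 0a->0: ok.
b: 0b undefined. 0b->0: ok.
c: 0c undefined. 0c->0: no, cbcbb/a meet in 0. Open state 1: 0c->1.
cb: 1b undefined. 1b->0: no, cbcbb/a meet in 0. 1b->1: ok.
cc: 1c undefined. 1c->0: no, cbcbb/a meet in 0. 1c->1: ok.
cca: 1a undefined. 1a->0: no, ccab/a meet in 0. 1a->1: ok.
All examples now run through 2 states with every (state, symbol) defined. Accept strings end in {1}, Reject strings end in {0}; accept={1}.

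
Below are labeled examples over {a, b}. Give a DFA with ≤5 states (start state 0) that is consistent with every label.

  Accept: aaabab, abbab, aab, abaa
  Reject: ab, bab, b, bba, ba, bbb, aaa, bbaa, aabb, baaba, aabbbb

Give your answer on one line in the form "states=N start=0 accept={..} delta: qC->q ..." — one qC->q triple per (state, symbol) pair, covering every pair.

Grow the machine one transition at a time. Run the examples from 0; the earliest place one falls off (shortest prefix, ties alphabetical) gets sent to the lowest-numbered state that keeps every Accept/Reject pair distinguishable — a pair clashes when both reach the same state with identical unread suffix — and to a fresh state only if none does.
a: 0a undefined. 0a->0: no, aaabab/bab meet in 0 with "bab" left. Open state 1: 0a->1.
b: 0b undefined. 0b->0: ok.
aa: 1a undefined. 1a->0: no, aab/b meet in 0. 1a->1: no, aab/ab meet in 1 with "b" left. Open state 2: 1a->2.
ab: 1b undefined. 1b->0: no, abbab/ab meet in 0. 1b->1: no, abaa/aaa meet in 2 with "a" left. 1b->2: ok.
aaa: 2a undefined. 2a->0: no, aaabab/ab meet in 2. 2a->1: no, aaabab/ab meet in 2. 2a->2: no, abaa/ab meet in 2. Open state 3: 2a->3.
aab: 2b undefined. 2b->0: no, abbab/ab meet in 2. 2b->1: no, abbab/bba meet in 1. 2b->2: no, aab/ab meet in 2. 2b->3: no, aab/aaa meet in 3. Open state 4: 2b->4.
aaab: 3b undefined. 3b->0: no, aaabab/ab meet in 2. 3b->1: ok.
aabb: 4b undefined. 4b->0: ok.
abaa: 3a undefined. 3a->0: no, abaa/b meet in 0. 3a->1: no, abaa/bba meet in 1. 3a->2: no, abaa/ab meet in 2. 3a->3: no, abaa/aaa meet in 3. 3a->4: ok.
abba: 4a undefined. 4a->0: no, abbab/b meet in 0. 4a->1: no, abbab/ab meet in 2. 4a->2: ok.
All examples now run through 5 states with every (state, symbol) defined. Accept strings end in {4}, Reject strings end in {0,1,2,3}; accept={4}.

states=5 start=0 accept={4} delta: 0a->1 0b->0 1a->2 1b->2 2a->3 2b->4 3a->4 3b->1 4a->2 4b->0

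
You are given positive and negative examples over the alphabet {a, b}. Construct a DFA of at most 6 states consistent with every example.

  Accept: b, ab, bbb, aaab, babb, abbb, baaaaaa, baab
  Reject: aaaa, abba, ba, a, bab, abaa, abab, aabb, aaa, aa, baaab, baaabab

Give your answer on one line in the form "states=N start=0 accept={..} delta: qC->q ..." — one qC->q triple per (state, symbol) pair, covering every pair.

states=5 start=0 accept={1,4} delta: 0a->0 0b->1 1a->2 1b->0 2a->3 2b->0 3a->4 3b->1 4a->2 4b->3

Fold the examples into a partial DFA from state 0: repeatedly fix the first undefined (state, symbol) met by the shortest-then-alphabetical prefix, trying targets in increasing order and rejecting any under which an Accept and a Reject string meet in one state with the same remainder; add a state when all current targets are rejected. Accepting states are where Accept strings end.
a: 0a undefined. 0a->0: ok.
b: 0b undefined. 0b->0: no, b/aaaa meet in 0. Open state 1: 0b->1.
ba: 1a undefined. 1a->0: no, b/bab meet in 1. 1a->1: no, b/ba meet in 1. Open state 2: 1a->2.
bb: 1b undefined. 1b->0: ok.
baa: 2a undefined. 2a->0: no, b/baaab meet in 1. 2a->1: no, b/abaa meet in 1. 2a->2: no, baaaaaa/ba meet in 2. Open state 3: 2a->3.
bab: 2b undefined. 2b->0: ok.
baaa: 3a undefined. 3a->0: no, b/baaab meet in 1. 3a->1: no, b/baaabab meet in 1. 3a->2: no, b/baaabab meet in 1. 3a->3: no, baaaaaa/abaa meet in 3. Open state 4: 3a->4.
baab: 3b undefined. 3b->0: no, baab/aaaa meet in 0. 3b->1: ok.
baaaa: 4a undefined. 4a->0: no, baaaaaa/aaaa meet in 0. 4a->1: no, baaaaaa/abaa meet in 3. 4a->2: ok.
baaab: 4b undefined. 4b->0: no, b/baaabab meet in 1. 4b->1: no, b/baaab meet in 1. 4b->2: no, b/baaabab meet in 1. 4b->3: ok.
All examples now run through 5 states with every (state, symbol) defined. Accept strings end in {1,4}, Reject strings end in {0,2,3}; accept={1,4}.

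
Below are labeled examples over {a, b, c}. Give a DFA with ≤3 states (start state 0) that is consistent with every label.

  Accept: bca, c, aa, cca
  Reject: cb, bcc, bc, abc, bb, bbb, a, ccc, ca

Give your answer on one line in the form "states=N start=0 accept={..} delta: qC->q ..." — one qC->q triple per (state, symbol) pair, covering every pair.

State merging on the prefix tree: take the shortest (then alphabetical) example prefix whose next move is undefined and point that move at state 0, else 1, else 2, ...; a target is out if some Accept/Reject pair would then sit in one state with the same input left (inseparable). If every existing state is out, open a new one.
a: 0a undefined. 0a->0: no, aa/a meet in 0. Open state 1: 0a->1.
b: 0b undefined. 0b->0: no, bca/ca meet in 0 with "ca" left. 0b->1: ok.
c: 0c undefined. 0c->0: no, c/ccc meet in 0. 0c->1: no, c/a meet in 1. Open state 2: 0c->2.
aa: 1a undefined. 1a->0: ok.
ab: 1b undefined. 1b->0: no, c/abc meet in 2. 1b->1: ok.
bc: 1c undefined. 1c->0: no, bca/bb meet in 1. 1c->1: ok.
ca: 2a undefined. 2a->0: no, bca/ca meet in 0. 2a->1: ok.
cb: 2b undefined. 2b->0: no, bca/cb meet in 0. 2b->1: ok.
cc: 2c undefined. 2c->0: no, c/ccc meet in 2. 2c->1: ok.
All examples now run through 3 states with every (state, symbol) defined. Accept strings end in {0,2}, Reject strings end in {1}; accept={0,2}.

states=3 start=0 accept={0,2} delta: 0a->1 0b->1 0c->2 1a->0 1b->1 1c->1 2a->1 2b->1 2c->1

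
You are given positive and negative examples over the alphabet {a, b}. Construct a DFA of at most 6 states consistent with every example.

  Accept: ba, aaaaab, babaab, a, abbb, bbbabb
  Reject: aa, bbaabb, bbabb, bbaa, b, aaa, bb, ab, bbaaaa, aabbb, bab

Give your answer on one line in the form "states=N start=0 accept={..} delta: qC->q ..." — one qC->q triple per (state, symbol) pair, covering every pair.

State merging on the prefix tree: take the shortest (then alphabetical) example prefix whose next move is undefined and point that move at state 0, else 1, else 2, ...; a target is out if some Accept/Reject pair would then sit in one state with the same input left (inseparable). If every existing state is out, open a new one.
a: 0a undefined. 0a->0: no, aaaaab/b meet in 0 with "b" left. Open state 1: 0a->1.
b: 0b undefined. 0b->0: no, bbbabb/bbabb meet in 1 with "bb" left. 0b->1: no, ba/aa meet in 1 with "a" left. Open state 2: 0b->2.
aa: 1a undefined. 1a->0: no, aaaaab/ab meet in 1 with "b" left. 1a->1: no, aaaaab/ab meet in 1 with "b" left. 1a->2: no, ba/aaa meet in 2 with "a" left. Open state 3: 1a->3.
ab: 1b undefined. 1b->0: no, abbb/bb meet in 2 with "b" left. 1b->1: no, a/ab meet in 1. 1b->2: ok.
ba: 2a undefined. 2a->0: no, babaab/b meet in 2. 2a->1: ok.
bb: 2b undefined. 2b->0: no, abbb/b meet in 2. 2b->1: no, ba/bb meet in 1. 2b->2: no, abbb/bbabb meet in 2. 2b->3: ok.
aaa: 3a undefined. 3a->0: no, ba/bbaa meet in 1. 3a->1: no, ba/aaa meet in 1. 3a->2: no, ba/bbaa meet in 1. 3a->3: ok.
aab: 3b undefined. 3b->0: no, bbbabb/aa meet in 3. 3b->1: no, bbbabb/bbaabb meet in 2. 3b->2: no, aaaaab/b meet in 2. 3b->3: no, aaaaab/aa meet in 3. Open state 4: 3b->4.
aabb: 4b undefined. 4b->0: ok.
bbba: 4a undefined. 4a->0: no, bbbabb/aa meet in 3. 4a->1: no, bbbabb/aa meet in 3. 4a->2: ok.
All examples now run through 5 states with every (state, symbol) defined. Accept strings end in {1,4}, Reject strings end in {0,2,3}; accept={1,4}.

states=5 start=0 accept={1,4} delta: 0a->1 0b->2 1a->3 1b->2 2a->1 2b->3 3a->3 3b->4 4a->2 4b->0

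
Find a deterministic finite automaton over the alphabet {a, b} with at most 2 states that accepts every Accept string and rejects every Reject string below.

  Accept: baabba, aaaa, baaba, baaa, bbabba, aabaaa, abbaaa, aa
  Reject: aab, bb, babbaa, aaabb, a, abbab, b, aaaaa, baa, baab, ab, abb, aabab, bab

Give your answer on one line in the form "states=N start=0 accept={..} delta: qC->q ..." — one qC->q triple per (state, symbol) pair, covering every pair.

State merging on the prefix tree: take the shortest (then alphabetical) example prefix whose next move is undefined and point that move at state 0, else 1, else 2, ...; a target is out if some Accept/Reject pair would then sit in one state with the same input left (inseparable). If every existing state is out, open a new one.
a: 0a undefined. 0a->0: no, aaaa/a meet in 0. Open state 1: 0a->1.
b: 0b undefined. 0b->0: no, aa/baa meet in 1 with "a" left. 0b->1: ok.
aa: 1a undefined. 1a->0: ok.
ab: 1b undefined. 1b->0: no, baabba/bb meet in 0. 1b->1: ok.
All examples now run through 2 states with every (state, symbol) defined. Accept strings end in {0}, Reject strings end in {1}; accept={0}.

states=2 start=0 accept={0} delta: 0a->1 0b->1 1a->0 1b->1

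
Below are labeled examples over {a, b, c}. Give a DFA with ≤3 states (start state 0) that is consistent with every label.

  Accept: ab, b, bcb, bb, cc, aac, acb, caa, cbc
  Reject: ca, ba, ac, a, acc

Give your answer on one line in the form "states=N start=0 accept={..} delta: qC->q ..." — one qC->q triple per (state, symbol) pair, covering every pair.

states=2 start=0 accept={0} delta: 0a->1 0b->0 0c->0 1a->0 1b->0 1c->1

Grow the machine one transition at a time. Run the examples from 0; the earliest place one falls off (shortest prefix, ties alphabetical) gets sent to the lowest-numbered state that keeps every Accept/Reject pair distinguishable — a pair clashes when both reach the same state with identical unread suffix — and to a fresh state only if none does.
a: 0a undefined. 0a->0: no, cc/acc meet in 0 with "cc" left. Open state 1: 0a->1.
b: 0b undefined. 0b->0: ok.
c: 0c undefined. 0c->0: ok.
aa: 1a undefined. 1a->0: ok.
ab: 1b undefined. 1b->0: ok.
ac: 1c undefined. 1c->0: no, ab/ac meet in 0. 1c->1: ok.
All examples now run through 2 states with every (state, symbol) defined. Accept strings end in {0}, Reject strings end in {1}; accept={0}.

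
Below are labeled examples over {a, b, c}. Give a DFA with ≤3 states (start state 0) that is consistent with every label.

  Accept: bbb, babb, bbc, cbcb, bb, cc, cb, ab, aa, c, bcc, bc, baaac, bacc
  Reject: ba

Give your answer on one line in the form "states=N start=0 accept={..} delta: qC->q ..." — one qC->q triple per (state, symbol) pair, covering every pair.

states=3 start=0 accept={0,1} delta: 0a->0 0b->1 0c->0 1a->2 1b->0 1c->0 2a->0 2b->0 2c->0

Fold the examples into a partial DFA from state 0: repeatedly fix the first undefined (state, symbol) met by the shortest-then-alphabetical prefix, trying targets in increasing order and rejecting any under which an Accept and a Reject string meet in one state with the same remainder; add a state when all current targets are rejected. Accepting states are where Accept strings end.
a: 0a undefined. 0a->0: ok.
b: 0b undefined. 0b->0: no, bbb/ba meet in 0. Open state 1: 0b->1.
c: 0c undefined. 0c->0: ok.
ba: 1a undefined. 1a->0: no, cc/ba meet in 0. 1a->1: no, cb/ba meet in 1. Open state 2: 1a->2.
bb: 1b undefined. 1b->0: ok.
bc: 1c undefined. 1c->0: ok.
baa: 2a undefined. 2a->0: ok.
bab: 2b undefined. 2b->0: ok.
bac: 2c undefined. 2c->0: ok.
All examples now run through 3 states with every (state, symbol) defined. Accept strings end in {0,1}, Reject strings end in {2}; accept={0,1}.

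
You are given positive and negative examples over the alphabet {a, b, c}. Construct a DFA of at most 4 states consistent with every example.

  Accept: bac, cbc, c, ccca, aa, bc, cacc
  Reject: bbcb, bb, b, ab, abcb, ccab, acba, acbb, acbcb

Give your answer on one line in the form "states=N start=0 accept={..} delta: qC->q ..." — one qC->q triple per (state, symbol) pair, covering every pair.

Grow the machine one transition at a time. Run the examples from 0; the earliest place one falls off (shortest prefix, ties alphabetical) gets sent to the lowest-numbered state that keeps every Accept/Reject pair distinguishable — a pair clashes when both reach the same state with identical unread suffix — and to a fresh state only if none does.
a: 0a undefined. 0a->0: ok.
b: 0b undefined. 0b->0: no, aa/bb meet in 0. Open state 1: 0b->1.
c: 0c undefined. 0c->0: ok.
ba: 1a undefined. 1a->0: no, bac/acba meet in 0. 1a->1: ok.
bb: 1b undefined. 1b->0: no, c/bb meet in 0. 1b->1: ok.
bc: 1c undefined. 1c->0: ok.
All examples now run through 2 states with every (state, symbol) defined. Accept strings end in {0}, Reject strings end in {1}; accept={0}.

states=2 start=0 accept={0} delta: 0a->0 0b->1 0c->0 1a->1 1b->1 1c->0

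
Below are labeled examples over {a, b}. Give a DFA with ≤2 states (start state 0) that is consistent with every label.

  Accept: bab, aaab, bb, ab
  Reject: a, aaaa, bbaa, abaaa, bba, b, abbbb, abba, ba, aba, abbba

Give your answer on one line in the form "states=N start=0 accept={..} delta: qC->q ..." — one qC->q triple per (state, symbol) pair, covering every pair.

states=2 start=0 accept={0} delta: 0a->1 0b->1 1a->1 1b->0

Grow the machine one transition at a time. Run the examples from 0; the earliest place one falls off (shortest prefix, ties alphabetical) gets sent to the lowest-numbered state that keeps every Accept/Reject pair distinguishable — a pair clashes when both reach the same state with identical unread suffix — and to a fresh state only if none does.
a: 0a undefined. 0a->0: no, aaab/b meet in 0 with "b" left. Open state 1: 0a->1.
b: 0b undefined. 0b->0: no, bb/b meet in 0. 0b->1: ok.
aa: 1a undefined. 1a->0: no, bab/a meet in 1. 1a->1: ok.
ab: 1b undefined. 1b->0: ok.
All examples now run through 2 states with every (state, symbol) defined. Accept strings end in {0}, Reject strings end in {1}; accept={0}.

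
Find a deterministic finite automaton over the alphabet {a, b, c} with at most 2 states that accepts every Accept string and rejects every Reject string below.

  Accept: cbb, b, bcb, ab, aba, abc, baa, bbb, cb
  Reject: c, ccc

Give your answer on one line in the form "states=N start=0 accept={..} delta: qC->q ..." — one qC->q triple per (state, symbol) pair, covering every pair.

states=2 start=0 accept={1} delta: 0a->0 0b->1 0c->0 1a->1 1b->1 1c->1

State merging on the prefix tree: take the shortest (then alphabetical) example prefix whose next move is undefined and point that move at state 0, else 1, else 2, ...; a target is out if some Accept/Reject pair would then sit in one state with the same input left (inseparable). If every existing state is out, open a new one.
a: 0a undefined. 0a->0: ok.
b: 0b undefined. 0b->0: no, abc/c meet in 0 with "c" left. Open state 1: 0b->1.
c: 0c undefined. 0c->0: ok.
ba: 1a undefined. 1a->0: no, aba/c meet in 0. 1a->1: ok.
bb: 1b undefined. 1b->0: no, cbb/c meet in 0. 1b->1: ok.
bc: 1c undefined. 1c->0: no, abc/c meet in 0. 1c->1: ok.
All examples now run through 2 states with every (state, symbol) defined. Accept strings end in {1}, Reject strings end in {0}; accept={1}.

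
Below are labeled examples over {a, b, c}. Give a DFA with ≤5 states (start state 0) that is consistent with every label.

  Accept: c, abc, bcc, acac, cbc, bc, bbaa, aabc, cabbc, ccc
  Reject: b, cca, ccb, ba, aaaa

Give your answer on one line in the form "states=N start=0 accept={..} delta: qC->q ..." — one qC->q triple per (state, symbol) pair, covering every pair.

State merging on the prefix tree: take the shortest (then alphabetical) example prefix whose next move is undefined and point that move at state 0, else 1, else 2, ...; a target is out if some Accept/Reject pair would then sit in one state with the same input left (inseparable). If every existing state is out, open a new one.
a: 0a undefined. 0a->0: ok.
b: 0b undefined. 0b->0: no, bbaa/b meet in 0. Open state 1: 0b->1.
c: 0c undefined. 0c->0: no, c/cca meet in 0. 0c->1: no, c/b meet in 1. Open state 2: 0c->2.
ba: 1a undefined. 1a->0: ok.
bb: 1b undefined. 1b->0: no, bbaa/ba meet in 0. 1b->1: no, bbaa/ba meet in 0. 1b->2: ok.
bc: 1c undefined. 1c->0: no, abc/ba meet in 0. 1c->1: no, abc/b meet in 1. 1c->2: ok.
ca: 2a undefined. 2a->0: no, bbaa/ba meet in 0. 2a->1: no, bbaa/ba meet in 0. 2a->2: ok.
cb: 2b undefined. 2b->0: ok.
cc: 2c undefined. 2c->0: no, bcc/cca meet in 0. 2c->1: no, c/ccb meet in 2. 2c->2: no, c/cca meet in 2. Open state 3: 2c->3.
cca: 3a undefined. 3a->0: ok.
ccb: 3b undefined. 3b->0: ok.
ccc: 3c undefined. 3c->0: no, ccc/cca meet in 0. 3c->1: no, ccc/b meet in 1. 3c->2: ok.
All examples now run through 4 states with every (state, symbol) defined. Accept strings end in {2,3}, Reject strings end in {0,1}; accept={2,3}.

states=4 start=0 accept={2,3} delta: 0a->0 0b->1 0c->2 1a->0 1b->2 1c->2 2a->2 2b->0 2c->3 3a->0 3b->0 3c->2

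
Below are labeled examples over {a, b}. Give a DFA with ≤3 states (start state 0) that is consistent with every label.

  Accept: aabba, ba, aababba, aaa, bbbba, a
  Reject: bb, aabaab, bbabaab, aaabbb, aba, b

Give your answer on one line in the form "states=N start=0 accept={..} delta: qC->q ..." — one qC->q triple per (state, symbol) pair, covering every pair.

State merging on the prefix tree: take the shortest (then alphabetical) example prefix whose next move is undefined and point that move at state 0, else 1, else 2, ...; a target is out if some Accept/Reject pair would then sit in one state with the same input left (inseparable). If every existing state is out, open a new one.
a: 0a undefined. 0a->0: no, ba/aba meet in 0 with "ba" left. Open state 1: 0a->1.
b: 0b undefined. 0b->0: ok.
aa: 1a undefined. 1a->0: ok.
ab: 1b undefined. 1b->0: no, aabba/aba meet in 1. 1b->1: no, aabba/bbabaab meet in 1. Open state 2: 1b->2.
aba: 2a undefined. 2a->0: ok.
aaabb: 2b undefined. 2b->0: ok.
All examples now run through 3 states with every (state, symbol) defined. Accept strings end in {1}, Reject strings end in {0,2}; accept={1}.

states=3 start=0 accept={1} delta: 0a->1 0b->0 1a->0 1b->2 2a->0 2b->0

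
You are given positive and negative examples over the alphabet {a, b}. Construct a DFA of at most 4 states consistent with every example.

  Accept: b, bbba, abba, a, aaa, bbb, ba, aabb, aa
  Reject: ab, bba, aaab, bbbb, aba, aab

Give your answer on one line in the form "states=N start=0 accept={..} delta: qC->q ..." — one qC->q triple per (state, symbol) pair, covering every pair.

Fold the examples into a partial DFA from state 0: repeatedly fix the first undefined (state, symbol) met by the shortest-then-alphabetical prefix, trying targets in increasing order and rejecting any under which an Accept and a Reject string meet in one state with the same remainder; add a state when all current targets are rejected. Accepting states are where Accept strings end.
a: 0a undefined. 0a->0: no, b/ab meet in 0 with "b" left. Open state 1: 0a->1.
b: 0b undefined. 0b->0: no, b/bbbb meet in 0. 0b->1: ok.
aa: 1a undefined. 1a->0: no, b/aab meet in 1. 1a->1: ok.
ab: 1b undefined. 1b->0: no, b/bba meet in 1. 1b->1: no, b/ab meet in 1. Open state 2: 1b->2.
aba: 2a undefined. 2a->0: ok.
abb: 2b undefined. 2b->0: no, b/bbbb meet in 1. 2b->1: ok.
All examples now run through 3 states with every (state, symbol) defined. Accept strings end in {1}, Reject strings end in {0,2}; accept={1}.

states=3 start=0 accept={1} delta: 0a->1 0b->1 1a->1 1b->2 2a->0 2b->1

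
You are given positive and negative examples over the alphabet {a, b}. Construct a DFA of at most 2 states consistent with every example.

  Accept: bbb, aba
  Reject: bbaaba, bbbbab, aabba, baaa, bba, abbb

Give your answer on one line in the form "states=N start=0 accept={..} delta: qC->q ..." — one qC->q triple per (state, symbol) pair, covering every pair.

states=2 start=0 accept={0} delta: 0a->1 0b->0 1a->0 1b->1

Fold the examples into a partial DFA from state 0: repeatedly fix the first undefined (state, symbol) met by the shortest-then-alphabetical prefix, trying targets in increasing order and rejecting any under which an Accept and a Reject string meet in one state with the same remainder; add a state when all current targets are rejected. Accepting states are where Accept strings end.
a: 0a undefined. 0a->0: no, bbb/abbb meet in 0 with "bbb" left. Open state 1: 0a->1.
b: 0b undefined. 0b->0: ok.
aa: 1a undefined. 1a->0: ok.
ab: 1b undefined. 1b->0: no, bbb/bbbbab meet in 0. 1b->1: ok.
All examples now run through 2 states with every (state, symbol) defined. Accept strings end in {0}, Reject strings end in {1}; accept={0}.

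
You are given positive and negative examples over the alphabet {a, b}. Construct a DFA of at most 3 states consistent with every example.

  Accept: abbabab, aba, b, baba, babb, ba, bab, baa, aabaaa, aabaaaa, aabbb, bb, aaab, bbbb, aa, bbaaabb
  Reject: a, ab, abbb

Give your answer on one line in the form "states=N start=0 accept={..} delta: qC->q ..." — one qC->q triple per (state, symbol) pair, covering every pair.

states=3 start=0 accept={2} delta: 0a->1 0b->2 1a->2 1b->1 2a->2 2b->2

Grow the machine one transition at a time. Run the examples from 0; the earliest place one falls off (shortest prefix, ties alphabetical) gets sent to the lowest-numbered state that keeps every Accept/Reject pair distinguishable — a pair clashes when both reach the same state with identical unread suffix — and to a fresh state only if none does.
a: 0a undefined. 0a->0: no, b/ab meet in 0 with "b" left. Open state 1: 0a->1.
b: 0b undefined. 0b->0: no, ba/a meet in 1. 0b->1: no, b/a meet in 1. Open state 2: 0b->2.
aa: 1a undefined. 1a->0: no, aaab/ab meet in 1 with "b" left. 1a->1: no, aabbb/abbb meet in 1 with "bbb" left. 1a->2: ok.
ab: 1b undefined. 1b->0: no, aba/a meet in 1. 1b->1: ok.
ba: 2a undefined. 2a->0: no, baa/a meet in 1. 2a->1: no, babb/a meet in 1. 2a->2: ok.
bb: 2b undefined. 2b->0: no, abbabab/a meet in 1. 2b->1: no, abbabab/a meet in 1. 2b->2: ok.
All examples now run through 3 states with every (state, symbol) defined. Accept strings end in {2}, Reject strings end in {1}; accept={2}.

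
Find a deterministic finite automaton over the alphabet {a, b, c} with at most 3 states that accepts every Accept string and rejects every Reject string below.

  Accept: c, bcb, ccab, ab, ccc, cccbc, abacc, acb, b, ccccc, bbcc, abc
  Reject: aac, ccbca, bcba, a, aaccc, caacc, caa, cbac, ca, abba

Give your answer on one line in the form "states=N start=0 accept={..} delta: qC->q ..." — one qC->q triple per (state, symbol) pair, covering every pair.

states=3 start=0 accept={0,2} delta: 0a->1 0b->0 0c->0 1a->1 1b->2 1c->1 2a->0 2b->0 2c->0

Fold the examples into a partial DFA from state 0: repeatedly fix the first undefined (state, symbol) met by the shortest-then-alphabetical prefix, trying targets in increasing order and rejecting any under which an Accept and a Reject string meet in one state with the same remainder; add a state when all current targets are rejected. Accepting states are where Accept strings end.
a: 0a undefined. 0a->0: no, c/aac meet in 0 with "c" left. Open state 1: 0a->1.
b: 0b undefined. 0b->0: ok.
c: 0c undefined. 0c->0: ok.
aa: 1a undefined. 1a->0: no, c/aac meet in 0. 1a->1: ok.
ab: 1b undefined. 1b->0: no, abacc/caacc meet in 1 with "cc" left. 1b->1: no, ccab/ccbca meet in 1. Open state 2: 1b->2.
ac: 1c undefined. 1c->0: no, c/aac meet in 0. 1c->1: ok.
aba: 2a undefined. 2a->0: ok.
abb: 2b undefined. 2b->0: ok.
abc: 2c undefined. 2c->0: ok.
All examples now run through 3 states with every (state, symbol) defined. Accept strings end in {0,2}, Reject strings end in {1}; accept={0,2}.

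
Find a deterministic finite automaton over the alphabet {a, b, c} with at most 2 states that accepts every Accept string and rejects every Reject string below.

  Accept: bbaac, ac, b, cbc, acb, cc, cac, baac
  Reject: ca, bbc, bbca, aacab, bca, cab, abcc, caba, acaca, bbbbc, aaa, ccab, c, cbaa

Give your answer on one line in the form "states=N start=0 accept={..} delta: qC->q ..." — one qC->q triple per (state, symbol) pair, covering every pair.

Grow the machine one transition at a time. Run the examples from 0; the earliest place one falls off (shortest prefix, ties alphabetical) gets sent to the lowest-numbered state that keeps every Accept/Reject pair distinguishable — a pair clashes when both reach the same state with identical unread suffix — and to a fresh state only if none does.
a: 0a undefined. 0a->0: no, ac/c meet in 0 with "c" left. Open state 1: 0a->1.
b: 0b undefined. 0b->0: ok.
c: 0c undefined. 0c->0: no, b/bbc meet in 0. 0c->1: ok.
aa: 1a undefined. 1a->0: no, bbaac/bbc meet in 1. 1a->1: ok.
ab: 1b undefined. 1b->0: no, bbaac/abcc meet in 1 with "c" left. 1b->1: ok.
ac: 1c undefined. 1c->0: ok.
All examples now run through 2 states with every (state, symbol) defined. Accept strings end in {0}, Reject strings end in {1}; accept={0}.

states=2 start=0 accept={0} delta: 0a->1 0b->0 0c->1 1a->1 1b->1 1c->0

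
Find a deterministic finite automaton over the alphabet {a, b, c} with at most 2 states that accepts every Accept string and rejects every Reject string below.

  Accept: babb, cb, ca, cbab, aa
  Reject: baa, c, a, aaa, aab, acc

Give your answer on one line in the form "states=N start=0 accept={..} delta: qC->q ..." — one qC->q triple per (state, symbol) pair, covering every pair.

states=2 start=0 accept={0} delta: 0a->1 0b->1 0c->1 1a->0 1b->0 1c->0

Fold the examples into a partial DFA from state 0: repeatedly fix the first undefined (state, symbol) met by the shortest-then-alphabetical prefix, trying targets in increasing order and rejecting any under which an Accept and a Reject string meet in one state with the same remainder; add a state when all current targets are rejected. Accepting states are where Accept strings end.
a: 0a undefined. 0a->0: no, aa/a meet in 0. Open state 1: 0a->1.
b: 0b undefined. 0b->0: no, aa/baa meet in 1 with "a" left. 0b->1: ok.
c: 0c undefined. 0c->0: no, cb/a meet in 1. 0c->1: ok.
aa: 1a undefined. 1a->0: ok.
ac: 1c undefined. 1c->0: ok.
cb: 1b undefined. 1b->0: ok.
All examples now run through 2 states with every (state, symbol) defined. Accept strings end in {0}, Reject strings end in {1}; accept={0}.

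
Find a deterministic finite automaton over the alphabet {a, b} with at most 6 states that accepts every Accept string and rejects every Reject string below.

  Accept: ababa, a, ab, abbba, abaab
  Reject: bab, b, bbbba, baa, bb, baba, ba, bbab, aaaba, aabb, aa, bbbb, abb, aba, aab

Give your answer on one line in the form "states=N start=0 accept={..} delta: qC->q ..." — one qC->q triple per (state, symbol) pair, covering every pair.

states=5 start=0 accept={1,3} delta: 0a->1 0b->2 1a->0 1b->3 2a->2 2b->2 3a->4 3b->4 4a->1 4b->0

Grow the machine one transition at a time. Run the examples from 0; the earliest place one falls off (shortest prefix, ties alphabetical) gets sent to the lowest-numbered state that keeps every Accept/Reject pair distinguishable — a pair clashes when both reach the same state with identical unread suffix — and to a fresh state only if none does.
a: 0a undefined. 0a->0: no, ababa/baba meet in 0 with "baba" left. Open state 1: 0a->1.
b: 0b undefined. 0b->0: no, a/bbbba meet in 1. 0b->1: no, a/b meet in 1. Open state 2: 0b->2.
aa: 1a undefined. 1a->0: ok.
ab: 1b undefined. 1b->0: no, ababa/aaaba meet in 1. 1b->1: no, ababa/ba meet in 2 with "a" left. 1b->2: no, ababa/baba meet in 2 with "aba" left. Open state 3: 1b->3.
ba: 2a undefined. 2a->0: no, a/baa meet in 1. 2a->1: no, a/ba meet in 1. 2a->2: ok.
bb: 2b undefined. 2b->0: no, a/bbbba meet in 1. 2b->1: no, a/bab meet in 1. 2b->2: ok.
aba: 3a undefined. 3a->0: no, ababa/bab meet in 2. 3a->1: no, ababa/aaaba meet in 1. 3a->2: no, ababa/bab meet in 2. 3a->3: no, ab/aaaba meet in 3. Open state 4: 3a->4.
abb: 3b undefined. 3b->0: no, abbba/bab meet in 2. 3b->1: no, a/abb meet in 1. 3b->2: no, abbba/bab meet in 2. 3b->3: no, ab/abb meet in 3. 3b->4: ok.
abaa: 4a undefined. 4a->0: no, abaab/bab meet in 2. 4a->1: ok.
abab: 4b undefined. 4b->0: ok.
All examples now run through 5 states with every (state, symbol) defined. Accept strings end in {1,3}, Reject strings end in {0,2,4}; accept={1,3}.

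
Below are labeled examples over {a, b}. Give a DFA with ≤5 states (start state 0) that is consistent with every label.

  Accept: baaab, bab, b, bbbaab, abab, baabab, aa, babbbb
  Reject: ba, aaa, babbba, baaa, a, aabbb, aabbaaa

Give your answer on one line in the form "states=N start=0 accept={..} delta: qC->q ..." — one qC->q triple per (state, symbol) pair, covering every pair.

Grow the machine one transition at a time. Run the examples from 0; the earliest place one falls off (shortest prefix, ties alphabetical) gets sent to the lowest-numbered state that keeps every Accept/Reject pair distinguishable — a pair clashes when both reach the same state with identical unread suffix — and to a fresh state only if none does.
a: 0a undefined. 0a->0: no, aa/aaa meet in 0. Open state 1: 0a->1.
b: 0b undefined. 0b->0: ok.
aa: 1a undefined. 1a->0: no, b/aabbb meet in 0. 1a->1: no, aa/ba meet in 1. Open state 2: 1a->2.
ab: 1b undefined. 1b->0: ok.
aaa: 2a undefined. 2a->0: no, baaab/aaa meet in 0. 2a->1: ok.
aab: 2b undefined. 2b->0: no, baaab/aabbb meet in 0. 2b->1: no, baaab/aabbb meet in 0. 2b->2: no, bbbaab/aabbb meet in 2. Open state 3: 2b->3.
aabb: 3b undefined. 3b->0: no, baaab/aabbb meet in 0. 3b->1: no, baaab/aabbb meet in 0. 3b->2: no, bbbaab/aabbb meet in 3. 3b->3: no, bbbaab/aabbb meet in 3. Open state 4: 3b->4.
aabba: 4a undefined. 4a->0: no, aa/aabbaaa meet in 2. 4a->1: ok.
aabbb: 4b undefined. 4b->0: no, baaab/aabbb meet in 0. 4b->1: ok.
baaba: 3a undefined. 3a->0: ok.
All examples now run through 5 states with every (state, symbol) defined. Accept strings end in {0,2,3}, Reject strings end in {1}; accept={0,2,3}.

states=5 start=0 accept={0,2,3} delta: 0a->1 0b->0 1a->2 1b->0 2a->1 2b->3 3a->0 3b->4 4a->1 4b->1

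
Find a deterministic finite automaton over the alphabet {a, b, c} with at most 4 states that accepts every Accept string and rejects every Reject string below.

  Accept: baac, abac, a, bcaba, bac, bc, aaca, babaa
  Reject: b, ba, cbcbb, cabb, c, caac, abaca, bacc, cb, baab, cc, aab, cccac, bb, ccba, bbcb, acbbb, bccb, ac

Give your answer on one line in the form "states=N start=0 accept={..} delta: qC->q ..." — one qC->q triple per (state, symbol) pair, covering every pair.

Grow the machine one transition at a time. Run the examples from 0; the earliest place one falls off (shortest prefix, ties alphabetical) gets sent to the lowest-numbered state that keeps every Accept/Reject pair distinguishable — a pair clashes when both reach the same state with identical unread suffix — and to a fresh state only if none does.
a: 0a undefined. 0a->0: ok.
b: 0b undefined. 0b->0: no, baac/c meet in 0 with "c" left. Open state 1: 0b->1.
c: 0c undefined. 0c->0: no, a/c meet in 0. 0c->1: no, baac/caac meet in 1 with "aac" left. Open state 2: 0c->2.
ba: 1a undefined. 1a->0: no, baac/c meet in 2. 1a->1: ok.
bb: 1b undefined. 1b->0: no, a/baab meet in 0. 1b->1: no, babaa/b meet in 1. 1b->2: ok.
bc: 1c undefined. 1c->0: no, baac/abaca meet in 0. 1c->1: no, baac/b meet in 1. 1c->2: no, baac/c meet in 2. Open state 3: 1c->3.
ca: 2a undefined. 2a->0: ok.
cb: 2b undefined. 2b->0: no, a/cb meet in 0. 2b->1: ok.
cc: 2c undefined. 2c->0: no, a/cc meet in 0. 2c->1: no, a/ccba meet in 0. 2c->2: ok.
bca: 3a undefined. 3a->0: no, a/abaca meet in 0. 3a->1: ok.
bcc: 3c undefined. 3c->0: no, a/bacc meet in 0. 3c->1: ok.
cbcb: 3b undefined. 3b->0: ok.
All examples now run through 4 states with every (state, symbol) defined. Accept strings end in {0,3}, Reject strings end in {1,2}; accept={0,3}.

states=4 start=0 accept={0,3} delta: 0a->0 0b->1 0c->2 1a->1 1b->2 1c->3 2a->0 2b->1 2c->2 3a->1 3b->0 3c->1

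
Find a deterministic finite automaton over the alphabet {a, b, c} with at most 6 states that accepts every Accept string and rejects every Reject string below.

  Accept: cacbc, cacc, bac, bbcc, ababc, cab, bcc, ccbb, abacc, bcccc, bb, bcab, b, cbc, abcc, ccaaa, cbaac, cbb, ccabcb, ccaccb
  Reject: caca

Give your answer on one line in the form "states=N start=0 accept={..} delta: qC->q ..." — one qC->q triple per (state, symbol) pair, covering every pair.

states=4 start=0 accept={0,1,2} delta: 0a->0 0b->0 0c->1 1a->1 1b->0 1c->2 2a->3 2b->0 2c->0 3a->0 3b->0 3c->0

State merging on the prefix tree: take the shortest (then alphabetical) example prefix whose next move is undefined and point that move at state 0, else 1, else 2, ...; a target is out if some Accept/Reject pair would then sit in one state with the same input left (inseparable). If every existing state is out, open a new one.
a: 0a undefined. 0a->0: ok.
b: 0b undefined. 0b->0: ok.
c: 0c undefined. 0c->0: no, cacbc/caca meet in 0. Open state 1: 0c->1.
ca: 1a undefined. 1a->0: no, cab/caca meet in 0. 1a->1: ok.
cb: 1b undefined. 1b->0: ok.
cc: 1c undefined. 1c->0: no, bbcc/caca meet in 0. 1c->1: no, cacbc/caca meet in 1. Open state 2: 1c->2.
cca: 2a undefined. 2a->0: no, cab/caca meet in 0. 2a->1: no, bac/caca meet in 1. 2a->2: no, bbcc/caca meet in 2. Open state 3: 2a->3.
ccb: 2b undefined. 2b->0: ok.
bccc: 2c undefined. 2c->0: ok.
ccaa: 3a undefined. 3a->0: ok.
ccab: 3b undefined. 3b->0: ok.
ccac: 3c undefined. 3c->0: ok.
All examples now run through 4 states with every (state, symbol) defined. Accept strings end in {0,1,2}, Reject strings end in {3}; accept={0,1,2}.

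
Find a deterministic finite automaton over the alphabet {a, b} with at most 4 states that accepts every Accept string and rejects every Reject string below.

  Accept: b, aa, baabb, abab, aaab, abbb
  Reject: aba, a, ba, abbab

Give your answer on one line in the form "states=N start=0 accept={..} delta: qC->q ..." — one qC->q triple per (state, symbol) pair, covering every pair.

states=4 start=0 accept={0,2} delta: 0a->1 0b->0 1a->0 1b->2 2a->1 2b->3 3a->2 3b->0

Grow the machine one transition at a time. Run the examples from 0; the earliest place one falls off (shortest prefix, ties alphabetical) gets sent to the lowest-numbered state that keeps every Accept/Reject pair distinguishable — a pair clashes when both reach the same state with identical unread suffix — and to a fresh state only if none does.
a: 0a undefined. 0a->0: no, aa/a meet in 0. Open state 1: 0a->1.
b: 0b undefined. 0b->0: ok.
aa: 1a undefined. 1a->0: ok.
ab: 1b undefined. 1b->0: no, b/abbab meet in 0. 1b->1: no, b/aba meet in 0. Open state 2: 1b->2.
aba: 2a undefined. 2a->0: no, b/aba meet in 0. 2a->1: ok.
abb: 2b undefined. 2b->0: no, abab/abbab meet in 2. 2b->1: no, b/abbab meet in 0. 2b->2: no, abab/abbab meet in 2. Open state 3: 2b->3.
abba: 3a undefined. 3a->0: no, b/abbab meet in 0. 3a->1: no, abab/abbab meet in 2. 3a->2: ok.
abbb: 3b undefined. 3b->0: ok.
All examples now run through 4 states with every (state, symbol) defined. Accept strings end in {0,2}, Reject strings end in {1,3}; accept={0,2}.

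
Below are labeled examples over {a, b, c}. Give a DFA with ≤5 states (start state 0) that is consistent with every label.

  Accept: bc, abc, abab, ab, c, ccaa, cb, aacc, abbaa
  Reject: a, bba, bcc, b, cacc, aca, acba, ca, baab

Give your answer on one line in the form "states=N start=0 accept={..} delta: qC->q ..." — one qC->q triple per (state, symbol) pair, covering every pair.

states=4 start=0 accept={2,3} delta: 0a->1 0b->0 0c->2 1a->3 1b->3 1c->0 2a->0 2b->2 2c->0 3a->1 3b->0 3c->3

State merging on the prefix tree: take the shortest (then alphabetical) example prefix whose next move is undefined and point that move at state 0, else 1, else 2, ...; a target is out if some Accept/Reject pair would then sit in one state with the same input left (inseparable). If every existing state is out, open a new one.
a: 0a undefined. 0a->0: no, ab/b meet in 0 with "b" left. Open state 1: 0a->1.
b: 0b undefined. 0b->0: ok.
c: 0c undefined. 0c->0: no, bc/bcc meet in 0. 0c->1: no, bc/a meet in 1. Open state 2: 0c->2.
aa: 1a undefined. 1a->0: no, aacc/bcc meet in 2 with "c" left. 1a->1: no, ab/baab meet in 1 with "b" left. 1a->2: no, cb/baab meet in 2 with "b" left. Open state 3: 1a->3.
ab: 1b undefined. 1b->0: no, abab/b meet in 0. 1b->1: no, abab/baab meet in 3 with "b" left. 1b->2: no, abc/bcc meet in 2 with "c" left. 1b->3: ok.
ac: 1c undefined. 1c->0: ok.
ca: 2a undefined. 2a->0: ok.
cb: 2b undefined. 2b->0: no, cb/b meet in 0. 2b->1: no, cb/a meet in 1. 2b->2: ok.
cc: 2c undefined. 2c->0: ok.
aac: 3c undefined. 3c->0: no, abc/bcc meet in 0. 3c->1: no, abc/a meet in 1. 3c->2: no, aacc/bcc meet in 0. 3c->3: ok.
aba: 3a undefined. 3a->0: no, abab/bcc meet in 0. 3a->1: ok.
abb: 3b undefined. 3b->0: ok.
All examples now run through 4 states with every (state, symbol) defined. Accept strings end in {2,3}, Reject strings end in {0,1}; accept={2,3}.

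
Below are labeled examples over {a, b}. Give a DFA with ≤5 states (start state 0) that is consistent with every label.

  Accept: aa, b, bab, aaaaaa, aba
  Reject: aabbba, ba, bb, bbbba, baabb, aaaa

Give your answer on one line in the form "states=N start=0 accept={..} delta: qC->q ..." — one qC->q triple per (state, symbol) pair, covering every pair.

states=4 start=0 accept={1,2} delta: 0a->1 0b->2 1a->2 1b->0 2a->3 2b->3 3a->0 3b->2

Fold the examples into a partial DFA from state 0: repeatedly fix the first undefined (state, symbol) met by the shortest-then-alphabetical prefix, trying targets in increasing order and rejecting any under which an Accept and a Reject string meet in one state with the same remainder; add a state when all current targets are rejected. Accepting states are where Accept strings end.
a: 0a undefined. 0a->0: no, aa/aaaa meet in 0. Open state 1: 0a->1.
b: 0b undefined. 0b->0: no, b/bb meet in 0. 0b->1: no, aa/ba meet in 1 with "a" left. Open state 2: 0b->2.
aa: 1a undefined. 1a->0: no, aa/aaaa meet in 0. 1a->1: no, aa/aaaa meet in 1. 1a->2: ok.
ab: 1b undefined. 1b->0: ok.
ba: 2a undefined. 2a->0: no, aa/baabb meet in 2. 2a->1: no, aa/aaaa meet in 2. 2a->2: no, aa/ba meet in 2. Open state 3: 2a->3.
bb: 2b undefined. 2b->0: no, aba/aabbba meet in 1. 2b->1: no, aba/bb meet in 1. 2b->2: no, aa/bb meet in 2. 2b->3: ok.
baa: 3a undefined. 3a->0: ok.
bab: 3b undefined. 3b->0: no, bab/aaaa meet in 0. 3b->1: no, bab/aabbba meet in 1. 3b->2: ok.
All examples now run through 4 states with every (state, symbol) defined. Accept strings end in {1,2}, Reject strings end in {0,3}; accept={1,2}.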